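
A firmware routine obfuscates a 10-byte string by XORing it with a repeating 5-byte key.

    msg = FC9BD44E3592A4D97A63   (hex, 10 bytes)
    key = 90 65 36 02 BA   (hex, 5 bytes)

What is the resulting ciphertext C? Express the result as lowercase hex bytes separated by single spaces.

6c fe e2 4c 8f 02 c1 ef 78 d9

The 5-byte key repeats, so the effective keystream is 90 65 36 02 ba 90 65 36 02 ba.
byte 0: fc xor 90 = 6c
byte 1: 9b xor 65 = fe
byte 2: d4 xor 36 = e2
byte 3: 4e xor 02 = 4c
byte 4: 35 xor ba = 8f
byte 5: 92 xor 90 = 02
byte 6: a4 xor 65 = c1
byte 7: d9 xor 36 = ef
byte 8: 7a xor 02 = 78
byte 9: 63 xor ba = d9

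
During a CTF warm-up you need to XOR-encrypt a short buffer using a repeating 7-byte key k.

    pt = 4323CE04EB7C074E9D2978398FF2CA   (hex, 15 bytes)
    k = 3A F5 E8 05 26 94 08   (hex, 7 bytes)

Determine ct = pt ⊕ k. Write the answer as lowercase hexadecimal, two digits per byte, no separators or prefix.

79d62601cde80f7468c17d1f1bfaf0

The 7-byte key repeats, so the effective keystream is 3a f5 e8 05 26 94 08 3a f5 e8 05 26 94 08 3a.
byte 0: 01000011 XOR 00111010 = 01111001
byte 1: 00100011 XOR 11110101 = 11010110
byte 2: 11001110 XOR 11101000 = 00100110
byte 3: 00000100 XOR 00000101 = 00000001
byte 4: 11101011 XOR 00100110 = 11001101
byte 5: 01111100 XOR 10010100 = 11101000
byte 6: 00000111 XOR 00001000 = 00001111
byte 7: 01001110 XOR 00111010 = 01110100
byte 8: 10011101 XOR 11110101 = 01101000
byte 9: 00101001 XOR 11101000 = 11000001
byte 10: 01111000 XOR 00000101 = 01111101
byte 11: 00111001 XOR 00100110 = 00011111
byte 12: 10001111 XOR 10010100 = 00011011
byte 13: 11110010 XOR 00001000 = 11111010
byte 14: 11001010 XOR 00111010 = 11110000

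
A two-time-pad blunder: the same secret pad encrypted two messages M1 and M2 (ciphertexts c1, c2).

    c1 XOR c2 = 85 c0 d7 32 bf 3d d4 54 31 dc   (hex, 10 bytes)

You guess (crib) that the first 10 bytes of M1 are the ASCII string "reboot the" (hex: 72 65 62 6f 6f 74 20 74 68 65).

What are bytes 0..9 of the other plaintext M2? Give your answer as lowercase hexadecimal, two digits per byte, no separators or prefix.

f7a5b55dd049f42059b9

Since c1 ⊕ c2 = M1 ⊕ M2, XORing with the guessed M1 bytes yields the corresponding M2 bytes: M2 = (c1 ⊕ c2) ⊕ M1.
85 XOR 72 = f7
c0 XOR 65 = a5
d7 XOR 62 = b5
32 XOR 6f = 5d
bf XOR 6f = d0
3d XOR 74 = 49
d4 XOR 20 = f4
54 XOR 74 = 20
31 XOR 68 = 59
dc XOR 65 = b9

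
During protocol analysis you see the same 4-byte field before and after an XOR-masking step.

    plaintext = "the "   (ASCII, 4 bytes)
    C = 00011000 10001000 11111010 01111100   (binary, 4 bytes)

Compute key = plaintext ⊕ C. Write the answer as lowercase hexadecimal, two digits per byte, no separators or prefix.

Since C = plaintext ⊕ key, XORing both sides with plaintext gives key = plaintext ⊕ C.
01110100 XOR 00011000 = 01101100
01101000 XOR 10001000 = 11100000
01100101 XOR 11111010 = 10011111
00100000 XOR 01111100 = 01011100

6ce09f5c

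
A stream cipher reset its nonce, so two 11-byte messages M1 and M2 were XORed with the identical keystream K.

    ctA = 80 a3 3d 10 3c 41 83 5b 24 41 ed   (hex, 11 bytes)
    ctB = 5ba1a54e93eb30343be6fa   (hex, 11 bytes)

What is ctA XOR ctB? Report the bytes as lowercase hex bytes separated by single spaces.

db 02 98 5e af aa b3 6f 1f a7 17

ctA ⊕ ctB = (M1 ⊕ K) ⊕ (M2 ⊕ K) = M1 ⊕ M2 — the shared key cancels under XOR.
80 xor 5b = db
a3 xor a1 = 02
3d xor a5 = 98
10 xor 4e = 5e
3c xor 93 = af
41 xor eb = aa
83 xor 30 = b3
5b xor 34 = 6f
24 xor 3b = 1f
41 xor e6 = a7
ed xor fa = 17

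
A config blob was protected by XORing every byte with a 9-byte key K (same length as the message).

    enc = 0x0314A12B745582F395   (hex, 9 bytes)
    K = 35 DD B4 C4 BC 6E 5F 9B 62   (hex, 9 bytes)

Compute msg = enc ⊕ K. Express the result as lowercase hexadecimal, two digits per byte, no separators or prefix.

36c915efc83bdd68f7

  3 xor  53 =  54
 20 xor 221 = 201
161 xor 180 =  21
 43 xor 196 = 239
116 xor 188 = 200
 85 xor 110 =  59
130 xor  95 = 221
243 xor 155 = 104
149 xor  98 = 247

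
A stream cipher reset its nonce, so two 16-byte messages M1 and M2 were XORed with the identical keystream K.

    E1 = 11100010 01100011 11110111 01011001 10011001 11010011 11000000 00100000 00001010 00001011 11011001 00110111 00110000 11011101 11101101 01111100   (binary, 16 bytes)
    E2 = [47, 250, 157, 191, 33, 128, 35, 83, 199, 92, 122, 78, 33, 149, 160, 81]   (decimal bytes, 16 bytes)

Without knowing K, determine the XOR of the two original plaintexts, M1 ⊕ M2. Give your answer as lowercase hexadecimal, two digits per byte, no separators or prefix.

E1 ⊕ E2 = (M1 ⊕ K) ⊕ (M2 ⊕ K) = M1 ⊕ M2 — the shared key cancels under XOR.
byte 0: e2 XOR 2f = cd
byte 1: 63 XOR fa = 99
byte 2: f7 XOR 9d = 6a
byte 3: 59 XOR bf = e6
byte 4: 99 XOR 21 = b8
byte 5: d3 XOR 80 = 53
byte 6: c0 XOR 23 = e3
byte 7: 20 XOR 53 = 73
byte 8: 0a XOR c7 = cd
byte 9: 0b XOR 5c = 57
byte 10: d9 XOR 7a = a3
byte 11: 37 XOR 4e = 79
byte 12: 30 XOR 21 = 11
byte 13: dd XOR 95 = 48
byte 14: ed XOR a0 = 4d
byte 15: 7c XOR 51 = 2d

cd996ae6b853e373cd57a37911484d2d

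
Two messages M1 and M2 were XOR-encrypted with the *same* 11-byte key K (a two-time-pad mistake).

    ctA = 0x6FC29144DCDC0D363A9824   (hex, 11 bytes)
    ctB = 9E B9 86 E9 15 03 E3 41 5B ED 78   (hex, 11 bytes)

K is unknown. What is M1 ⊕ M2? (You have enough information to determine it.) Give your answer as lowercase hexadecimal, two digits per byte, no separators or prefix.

f17b17adc9dfee7761755c

ctA ⊕ ctB = (M1 ⊕ K) ⊕ (M2 ⊕ K) = M1 ⊕ M2 — the shared key cancels under XOR.
byte 0: 6f XOR 9e = f1
byte 1: c2 XOR b9 = 7b
byte 2: 91 XOR 86 = 17
byte 3: 44 XOR e9 = ad
byte 4: dc XOR 15 = c9
byte 5: dc XOR 03 = df
byte 6: 0d XOR e3 = ee
byte 7: 36 XOR 41 = 77
byte 8: 3a XOR 5b = 61
byte 9: 98 XOR ed = 75
byte 10: 24 XOR 78 = 5c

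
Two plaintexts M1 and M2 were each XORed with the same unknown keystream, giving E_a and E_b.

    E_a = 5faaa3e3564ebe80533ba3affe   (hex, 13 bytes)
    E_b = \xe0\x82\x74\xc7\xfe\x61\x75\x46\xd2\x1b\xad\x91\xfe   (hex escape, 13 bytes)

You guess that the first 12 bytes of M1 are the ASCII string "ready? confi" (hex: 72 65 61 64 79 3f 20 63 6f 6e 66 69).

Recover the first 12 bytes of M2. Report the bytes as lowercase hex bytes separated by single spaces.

cd 4d b6 40 d1 10 eb a5 ee 4e 68 57

First, E_a ⊕ E_b = (M1 ⊕ K) ⊕ (M2 ⊕ K) = M1 ⊕ M2, so the key drops out. Then M2 = (M1 ⊕ M2) ⊕ M1 over the first 12 bytes.
byte 0: (5f XOR e0) XOR 72 = bf XOR 72 = cd
byte 1: (aa XOR 82) XOR 65 = 28 XOR 65 = 4d
byte 2: (a3 XOR 74) XOR 61 = d7 XOR 61 = b6
byte 3: (e3 XOR c7) XOR 64 = 24 XOR 64 = 40
byte 4: (56 XOR fe) XOR 79 = a8 XOR 79 = d1
byte 5: (4e XOR 61) XOR 3f = 2f XOR 3f = 10
byte 6: (be XOR 75) XOR 20 = cb XOR 20 = eb
byte 7: (80 XOR 46) XOR 63 = c6 XOR 63 = a5
byte 8: (53 XOR d2) XOR 6f = 81 XOR 6f = ee
byte 9: (3b XOR 1b) XOR 6e = 20 XOR 6e = 4e
byte 10: (a3 XOR ad) XOR 66 = 0e XOR 66 = 68
byte 11: (af XOR 91) XOR 69 = 3e XOR 69 = 57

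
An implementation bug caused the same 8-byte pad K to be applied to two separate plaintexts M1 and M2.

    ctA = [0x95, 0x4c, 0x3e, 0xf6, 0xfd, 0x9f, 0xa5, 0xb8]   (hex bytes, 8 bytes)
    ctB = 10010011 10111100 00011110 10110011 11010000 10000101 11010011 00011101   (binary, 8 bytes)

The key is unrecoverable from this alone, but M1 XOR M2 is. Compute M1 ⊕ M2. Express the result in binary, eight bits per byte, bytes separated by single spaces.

ctA ⊕ ctB = (M1 ⊕ K) ⊕ (M2 ⊕ K) = M1 ⊕ M2 — the shared key cancels under XOR.
95 ^ 93 = 06
4c ^ bc = f0
3e ^ 1e = 20
f6 ^ b3 = 45
fd ^ d0 = 2d
9f ^ 85 = 1a
a5 ^ d3 = 76
b8 ^ 1d = a5

00000110 11110000 00100000 01000101 00101101 00011010 01110110 10100101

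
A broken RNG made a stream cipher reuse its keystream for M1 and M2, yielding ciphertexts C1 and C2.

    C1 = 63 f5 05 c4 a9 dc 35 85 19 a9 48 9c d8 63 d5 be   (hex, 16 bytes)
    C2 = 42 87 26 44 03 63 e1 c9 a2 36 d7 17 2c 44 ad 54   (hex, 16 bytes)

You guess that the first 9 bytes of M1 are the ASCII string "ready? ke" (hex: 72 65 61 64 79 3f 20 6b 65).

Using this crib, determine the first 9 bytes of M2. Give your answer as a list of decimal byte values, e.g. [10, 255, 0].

First, C1 ⊕ C2 = (M1 ⊕ K) ⊕ (M2 ⊕ K) = M1 ⊕ M2, so the key drops out. Then M2 = (M1 ⊕ M2) ⊕ M1 over the first 9 bytes.
byte 0: (63 ⊕ 42) ⊕ 72 = 21 ⊕ 72 = 53
byte 1: (f5 ⊕ 87) ⊕ 65 = 72 ⊕ 65 = 17
byte 2: (05 ⊕ 26) ⊕ 61 = 23 ⊕ 61 = 42
byte 3: (c4 ⊕ 44) ⊕ 64 = 80 ⊕ 64 = e4
byte 4: (a9 ⊕ 03) ⊕ 79 = aa ⊕ 79 = d3
byte 5: (dc ⊕ 63) ⊕ 3f = bf ⊕ 3f = 80
byte 6: (35 ⊕ e1) ⊕ 20 = d4 ⊕ 20 = f4
byte 7: (85 ⊕ c9) ⊕ 6b = 4c ⊕ 6b = 27
byte 8: (19 ⊕ a2) ⊕ 65 = bb ⊕ 65 = de

[83, 23, 66, 228, 211, 128, 244, 39, 222]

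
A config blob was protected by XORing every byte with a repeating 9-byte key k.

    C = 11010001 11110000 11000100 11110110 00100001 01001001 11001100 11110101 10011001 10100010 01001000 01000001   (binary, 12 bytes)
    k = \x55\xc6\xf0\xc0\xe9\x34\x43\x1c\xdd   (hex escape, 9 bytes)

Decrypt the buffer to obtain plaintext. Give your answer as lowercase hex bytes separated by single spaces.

84 36 34 36 c8 7d 8f e9 44 f7 8e b1

The 9-byte key repeats, so the effective keystream is 55 c6 f0 c0 e9 34 43 1c dd 55 c6 f0.
byte 0: d1 ^ 55 = 84
byte 1: f0 ^ c6 = 36
byte 2: c4 ^ f0 = 34
byte 3: f6 ^ c0 = 36
byte 4: 21 ^ e9 = c8
byte 5: 49 ^ 34 = 7d
byte 6: cc ^ 43 = 8f
byte 7: f5 ^ 1c = e9
byte 8: 99 ^ dd = 44
byte 9: a2 ^ 55 = f7
byte 10: 48 ^ c6 = 8e
byte 11: 41 ^ f0 = b1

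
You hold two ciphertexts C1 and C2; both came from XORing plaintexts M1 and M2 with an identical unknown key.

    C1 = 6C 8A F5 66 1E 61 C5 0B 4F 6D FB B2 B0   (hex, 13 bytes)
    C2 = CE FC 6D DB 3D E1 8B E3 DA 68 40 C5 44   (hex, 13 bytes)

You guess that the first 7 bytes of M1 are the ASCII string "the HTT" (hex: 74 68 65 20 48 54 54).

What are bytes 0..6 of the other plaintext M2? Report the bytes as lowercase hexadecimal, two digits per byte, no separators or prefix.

First, C1 ⊕ C2 = (M1 ⊕ K) ⊕ (M2 ⊕ K) = M1 ⊕ M2, so the key drops out. Then M2 = (M1 ⊕ M2) ⊕ M1 over the first 7 bytes.
byte 0: (6c xor ce) xor 74 = a2 xor 74 = d6
byte 1: (8a xor fc) xor 68 = 76 xor 68 = 1e
byte 2: (f5 xor 6d) xor 65 = 98 xor 65 = fd
byte 3: (66 xor db) xor 20 = bd xor 20 = 9d
byte 4: (1e xor 3d) xor 48 = 23 xor 48 = 6b
byte 5: (61 xor e1) xor 54 = 80 xor 54 = d4
byte 6: (c5 xor 8b) xor 54 = 4e xor 54 = 1a

d61efd9d6bd41a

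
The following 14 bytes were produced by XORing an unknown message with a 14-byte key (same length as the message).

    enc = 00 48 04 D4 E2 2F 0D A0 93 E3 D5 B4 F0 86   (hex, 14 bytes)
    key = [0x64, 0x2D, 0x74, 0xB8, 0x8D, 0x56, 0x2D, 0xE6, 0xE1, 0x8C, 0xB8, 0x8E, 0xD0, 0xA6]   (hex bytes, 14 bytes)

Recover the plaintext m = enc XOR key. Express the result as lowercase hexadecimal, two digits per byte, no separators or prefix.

XOR is its own inverse, so applying the key byte-wise gives the result directly.
00000000 XOR 01100100 = 01100100
01001000 XOR 00101101 = 01100101
00000100 XOR 01110100 = 01110000
11010100 XOR 10111000 = 01101100
11100010 XOR 10001101 = 01101111
00101111 XOR 01010110 = 01111001
00001101 XOR 00101101 = 00100000
10100000 XOR 11100110 = 01000110
10010011 XOR 11100001 = 01110010
11100011 XOR 10001100 = 01101111
11010101 XOR 10111000 = 01101101
10110100 XOR 10001110 = 00111010
11110000 XOR 11010000 = 00100000
10000110 XOR 10100110 = 00100000

6465706c6f792046726f6d3a2020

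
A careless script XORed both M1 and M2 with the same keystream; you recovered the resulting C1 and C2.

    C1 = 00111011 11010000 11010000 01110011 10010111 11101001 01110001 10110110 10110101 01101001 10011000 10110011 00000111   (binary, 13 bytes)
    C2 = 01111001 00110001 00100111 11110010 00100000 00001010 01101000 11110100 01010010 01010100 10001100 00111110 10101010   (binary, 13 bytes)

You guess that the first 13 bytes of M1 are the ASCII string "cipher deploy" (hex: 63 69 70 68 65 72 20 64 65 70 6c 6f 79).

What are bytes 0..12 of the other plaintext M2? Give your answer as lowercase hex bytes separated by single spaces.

First, C1 ⊕ C2 = (M1 ⊕ K) ⊕ (M2 ⊕ K) = M1 ⊕ M2, so the key drops out. Then M2 = (M1 ⊕ M2) ⊕ M1 over the first 13 bytes.
byte 0: (3b ^ 79) ^ 63 = 42 ^ 63 = 21
byte 1: (d0 ^ 31) ^ 69 = e1 ^ 69 = 88
byte 2: (d0 ^ 27) ^ 70 = f7 ^ 70 = 87
byte 3: (73 ^ f2) ^ 68 = 81 ^ 68 = e9
byte 4: (97 ^ 20) ^ 65 = b7 ^ 65 = d2
byte 5: (e9 ^ 0a) ^ 72 = e3 ^ 72 = 91
byte 6: (71 ^ 68) ^ 20 = 19 ^ 20 = 39
byte 7: (b6 ^ f4) ^ 64 = 42 ^ 64 = 26
byte 8: (b5 ^ 52) ^ 65 = e7 ^ 65 = 82
byte 9: (69 ^ 54) ^ 70 = 3d ^ 70 = 4d
byte 10: (98 ^ 8c) ^ 6c = 14 ^ 6c = 78
byte 11: (b3 ^ 3e) ^ 6f = 8d ^ 6f = e2
byte 12: (07 ^ aa) ^ 79 = ad ^ 79 = d4

21 88 87 e9 d2 91 39 26 82 4d 78 e2 d4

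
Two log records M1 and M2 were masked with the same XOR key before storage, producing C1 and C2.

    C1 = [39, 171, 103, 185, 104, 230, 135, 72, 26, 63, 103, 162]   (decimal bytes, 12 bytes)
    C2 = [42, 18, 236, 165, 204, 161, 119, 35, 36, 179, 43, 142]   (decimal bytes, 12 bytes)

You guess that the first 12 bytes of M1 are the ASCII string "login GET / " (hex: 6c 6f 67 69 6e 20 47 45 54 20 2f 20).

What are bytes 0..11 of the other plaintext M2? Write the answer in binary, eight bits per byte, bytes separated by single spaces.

First, C1 ⊕ C2 = (M1 ⊕ K) ⊕ (M2 ⊕ K) = M1 ⊕ M2, so the key drops out. Then M2 = (M1 ⊕ M2) ⊕ M1 over the first 12 bytes.
byte 0: (27 ^ 2a) ^ 6c = 0d ^ 6c = 61
byte 1: (ab ^ 12) ^ 6f = b9 ^ 6f = d6
byte 2: (67 ^ ec) ^ 67 = 8b ^ 67 = ec
byte 3: (b9 ^ a5) ^ 69 = 1c ^ 69 = 75
byte 4: (68 ^ cc) ^ 6e = a4 ^ 6e = ca
byte 5: (e6 ^ a1) ^ 20 = 47 ^ 20 = 67
byte 6: (87 ^ 77) ^ 47 = f0 ^ 47 = b7
byte 7: (48 ^ 23) ^ 45 = 6b ^ 45 = 2e
byte 8: (1a ^ 24) ^ 54 = 3e ^ 54 = 6a
byte 9: (3f ^ b3) ^ 20 = 8c ^ 20 = ac
byte 10: (67 ^ 2b) ^ 2f = 4c ^ 2f = 63
byte 11: (a2 ^ 8e) ^ 20 = 2c ^ 20 = 0c

01100001 11010110 11101100 01110101 11001010 01100111 10110111 00101110 01101010 10101100 01100011 00001100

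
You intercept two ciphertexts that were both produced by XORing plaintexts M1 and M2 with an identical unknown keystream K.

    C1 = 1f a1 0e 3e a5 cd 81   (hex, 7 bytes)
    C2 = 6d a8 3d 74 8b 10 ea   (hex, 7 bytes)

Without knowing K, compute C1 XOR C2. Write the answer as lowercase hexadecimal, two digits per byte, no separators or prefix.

C1 ⊕ C2 = (M1 ⊕ K) ⊕ (M2 ⊕ K) = M1 ⊕ M2 — the shared key cancels under XOR.
1f XOR 6d = 72
a1 XOR a8 = 09
0e XOR 3d = 33
3e XOR 74 = 4a
a5 XOR 8b = 2e
cd XOR 10 = dd
81 XOR ea = 6b

7209334a2edd6b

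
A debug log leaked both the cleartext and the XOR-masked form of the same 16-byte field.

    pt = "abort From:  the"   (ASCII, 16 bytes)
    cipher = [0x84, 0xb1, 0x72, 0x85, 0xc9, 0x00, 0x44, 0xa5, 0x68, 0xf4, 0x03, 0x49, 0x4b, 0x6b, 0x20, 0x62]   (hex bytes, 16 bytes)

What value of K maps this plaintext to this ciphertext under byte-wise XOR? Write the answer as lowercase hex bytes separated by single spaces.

Since cipher = pt ⊕ K, XORing both sides with pt gives K = pt ⊕ cipher.
byte 0: 61 XOR 84 = e5
byte 1: 62 XOR b1 = d3
byte 2: 6f XOR 72 = 1d
byte 3: 72 XOR 85 = f7
byte 4: 74 XOR c9 = bd
byte 5: 20 XOR 00 = 20
byte 6: 46 XOR 44 = 02
byte 7: 72 XOR a5 = d7
byte 8: 6f XOR 68 = 07
byte 9: 6d XOR f4 = 99
byte 10: 3a XOR 03 = 39
byte 11: 20 XOR 49 = 69
byte 12: 20 XOR 4b = 6b
byte 13: 74 XOR 6b = 1f
byte 14: 68 XOR 20 = 48
byte 15: 65 XOR 62 = 07

e5 d3 1d f7 bd 20 02 d7 07 99 39 69 6b 1f 48 07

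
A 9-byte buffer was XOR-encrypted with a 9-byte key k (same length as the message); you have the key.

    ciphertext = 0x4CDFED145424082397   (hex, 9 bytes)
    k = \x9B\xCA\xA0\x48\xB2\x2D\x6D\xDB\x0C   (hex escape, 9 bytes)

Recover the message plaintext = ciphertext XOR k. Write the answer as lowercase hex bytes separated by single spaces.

4c XOR 9b = d7
df XOR ca = 15
ed XOR a0 = 4d
14 XOR 48 = 5c
54 XOR b2 = e6
24 XOR 2d = 09
08 XOR 6d = 65
23 XOR db = f8
97 XOR 0c = 9b

d7 15 4d 5c e6 09 65 f8 9b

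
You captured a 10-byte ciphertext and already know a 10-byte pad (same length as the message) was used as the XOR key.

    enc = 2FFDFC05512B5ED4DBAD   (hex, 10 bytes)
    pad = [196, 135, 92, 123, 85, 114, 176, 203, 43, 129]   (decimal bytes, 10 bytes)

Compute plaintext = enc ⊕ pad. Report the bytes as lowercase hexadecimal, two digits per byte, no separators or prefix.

byte 0: 2f xor c4 = eb
byte 1: fd xor 87 = 7a
byte 2: fc xor 5c = a0
byte 3: 05 xor 7b = 7e
byte 4: 51 xor 55 = 04
byte 5: 2b xor 72 = 59
byte 6: 5e xor b0 = ee
byte 7: d4 xor cb = 1f
byte 8: db xor 2b = f0
byte 9: ad xor 81 = 2c

eb7aa07e0459ee1ff02c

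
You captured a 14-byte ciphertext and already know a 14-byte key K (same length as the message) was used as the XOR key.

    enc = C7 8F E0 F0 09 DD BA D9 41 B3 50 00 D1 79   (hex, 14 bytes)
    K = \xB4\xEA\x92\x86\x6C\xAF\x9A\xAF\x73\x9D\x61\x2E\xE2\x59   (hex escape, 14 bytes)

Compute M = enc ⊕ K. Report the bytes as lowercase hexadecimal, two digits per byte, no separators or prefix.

7365727665722076322e312e3320

c7 ^ b4 = 73
8f ^ ea = 65
e0 ^ 92 = 72
f0 ^ 86 = 76
09 ^ 6c = 65
dd ^ af = 72
ba ^ 9a = 20
d9 ^ af = 76
41 ^ 73 = 32
b3 ^ 9d = 2e
50 ^ 61 = 31
00 ^ 2e = 2e
d1 ^ e2 = 33
79 ^ 59 = 20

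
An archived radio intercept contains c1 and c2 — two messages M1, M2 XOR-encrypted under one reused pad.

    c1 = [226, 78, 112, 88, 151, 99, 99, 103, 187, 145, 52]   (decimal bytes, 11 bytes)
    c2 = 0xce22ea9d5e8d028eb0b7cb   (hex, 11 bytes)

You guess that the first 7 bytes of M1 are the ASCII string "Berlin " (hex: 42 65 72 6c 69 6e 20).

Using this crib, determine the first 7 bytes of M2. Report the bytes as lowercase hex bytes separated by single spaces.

First, c1 ⊕ c2 = (M1 ⊕ K) ⊕ (M2 ⊕ K) = M1 ⊕ M2, so the key drops out. Then M2 = (M1 ⊕ M2) ⊕ M1 over the first 7 bytes.
byte 0: (e2 xor ce) xor 42 = 2c xor 42 = 6e
byte 1: (4e xor 22) xor 65 = 6c xor 65 = 09
byte 2: (70 xor ea) xor 72 = 9a xor 72 = e8
byte 3: (58 xor 9d) xor 6c = c5 xor 6c = a9
byte 4: (97 xor 5e) xor 69 = c9 xor 69 = a0
byte 5: (63 xor 8d) xor 6e = ee xor 6e = 80
byte 6: (63 xor 02) xor 20 = 61 xor 20 = 41

6e 09 e8 a9 a0 80 41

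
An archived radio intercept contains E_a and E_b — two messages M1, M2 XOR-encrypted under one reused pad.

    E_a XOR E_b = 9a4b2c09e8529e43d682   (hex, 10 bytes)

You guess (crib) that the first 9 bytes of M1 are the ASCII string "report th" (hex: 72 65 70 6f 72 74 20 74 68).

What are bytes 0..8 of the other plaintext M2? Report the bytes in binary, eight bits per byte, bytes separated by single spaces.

Since E_a ⊕ E_b = M1 ⊕ M2, XORing with the guessed M1 bytes yields the corresponding M2 bytes: M2 = (E_a ⊕ E_b) ⊕ M1.
9a ⊕ 72 = e8
4b ⊕ 65 = 2e
2c ⊕ 70 = 5c
09 ⊕ 6f = 66
e8 ⊕ 72 = 9a
52 ⊕ 74 = 26
9e ⊕ 20 = be
43 ⊕ 74 = 37
d6 ⊕ 68 = be

11101000 00101110 01011100 01100110 10011010 00100110 10111110 00110111 10111110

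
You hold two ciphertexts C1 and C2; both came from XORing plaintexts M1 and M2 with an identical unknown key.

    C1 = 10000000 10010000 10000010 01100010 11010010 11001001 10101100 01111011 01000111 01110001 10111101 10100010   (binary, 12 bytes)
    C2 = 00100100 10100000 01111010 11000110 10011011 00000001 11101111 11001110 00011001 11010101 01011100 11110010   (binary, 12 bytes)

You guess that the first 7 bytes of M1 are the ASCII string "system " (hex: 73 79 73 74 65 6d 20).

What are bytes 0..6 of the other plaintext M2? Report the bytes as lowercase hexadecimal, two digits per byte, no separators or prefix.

First, C1 ⊕ C2 = (M1 ⊕ K) ⊕ (M2 ⊕ K) = M1 ⊕ M2, so the key drops out. Then M2 = (M1 ⊕ M2) ⊕ M1 over the first 7 bytes.
byte 0: (80 xor 24) xor 73 = a4 xor 73 = d7
byte 1: (90 xor a0) xor 79 = 30 xor 79 = 49
byte 2: (82 xor 7a) xor 73 = f8 xor 73 = 8b
byte 3: (62 xor c6) xor 74 = a4 xor 74 = d0
byte 4: (d2 xor 9b) xor 65 = 49 xor 65 = 2c
byte 5: (c9 xor 01) xor 6d = c8 xor 6d = a5
byte 6: (ac xor ef) xor 20 = 43 xor 20 = 63

d7498bd02ca563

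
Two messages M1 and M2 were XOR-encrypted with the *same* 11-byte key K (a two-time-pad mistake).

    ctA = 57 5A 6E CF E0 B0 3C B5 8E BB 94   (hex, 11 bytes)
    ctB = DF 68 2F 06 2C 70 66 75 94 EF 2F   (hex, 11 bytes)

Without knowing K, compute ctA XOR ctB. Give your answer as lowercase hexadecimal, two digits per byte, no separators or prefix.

883241c9ccc05ac01a54bb

ctA ⊕ ctB = (M1 ⊕ K) ⊕ (M2 ⊕ K) = M1 ⊕ M2 — the shared key cancels under XOR.
byte 0: 57 ^ df = 88
byte 1: 5a ^ 68 = 32
byte 2: 6e ^ 2f = 41
byte 3: cf ^ 06 = c9
byte 4: e0 ^ 2c = cc
byte 5: b0 ^ 70 = c0
byte 6: 3c ^ 66 = 5a
byte 7: b5 ^ 75 = c0
byte 8: 8e ^ 94 = 1a
byte 9: bb ^ ef = 54
byte 10: 94 ^ 2f = bb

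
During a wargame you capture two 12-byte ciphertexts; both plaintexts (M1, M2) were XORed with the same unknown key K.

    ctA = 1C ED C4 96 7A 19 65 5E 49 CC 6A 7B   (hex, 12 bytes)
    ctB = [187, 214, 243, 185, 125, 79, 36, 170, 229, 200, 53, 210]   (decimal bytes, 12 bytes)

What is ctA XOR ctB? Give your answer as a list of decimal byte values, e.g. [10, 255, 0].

[167, 59, 55, 47, 7, 86, 65, 244, 172, 4, 95, 169]

ctA ⊕ ctB = (M1 ⊕ K) ⊕ (M2 ⊕ K) = M1 ⊕ M2 — the shared key cancels under XOR.
byte 0: 1c XOR bb = a7
byte 1: ed XOR d6 = 3b
byte 2: c4 XOR f3 = 37
byte 3: 96 XOR b9 = 2f
byte 4: 7a XOR 7d = 07
byte 5: 19 XOR 4f = 56
byte 6: 65 XOR 24 = 41
byte 7: 5e XOR aa = f4
byte 8: 49 XOR e5 = ac
byte 9: cc XOR c8 = 04
byte 10: 6a XOR 35 = 5f
byte 11: 7b XOR d2 = a9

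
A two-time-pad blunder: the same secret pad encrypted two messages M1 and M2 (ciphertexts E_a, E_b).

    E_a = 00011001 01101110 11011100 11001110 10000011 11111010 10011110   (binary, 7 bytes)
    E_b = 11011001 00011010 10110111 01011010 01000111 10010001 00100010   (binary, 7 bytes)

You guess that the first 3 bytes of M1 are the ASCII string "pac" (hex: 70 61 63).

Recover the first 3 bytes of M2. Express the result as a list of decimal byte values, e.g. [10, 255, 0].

[176, 21, 8]

First, E_a ⊕ E_b = (M1 ⊕ K) ⊕ (M2 ⊕ K) = M1 ⊕ M2, so the key drops out. Then M2 = (M1 ⊕ M2) ⊕ M1 over the first 3 bytes.
byte 0: (19 ^ d9) ^ 70 = c0 ^ 70 = b0
byte 1: (6e ^ 1a) ^ 61 = 74 ^ 61 = 15
byte 2: (dc ^ b7) ^ 63 = 6b ^ 63 = 08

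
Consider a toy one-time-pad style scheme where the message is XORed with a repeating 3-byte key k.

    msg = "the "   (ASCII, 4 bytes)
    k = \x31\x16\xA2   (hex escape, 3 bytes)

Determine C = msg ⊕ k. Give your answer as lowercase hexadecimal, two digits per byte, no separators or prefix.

457ec711

The 3-byte key repeats, so the effective keystream is 31 16 a2 31.
byte 0: 74 XOR 31 = 45
byte 1: 68 XOR 16 = 7e
byte 2: 65 XOR a2 = c7
byte 3: 20 XOR 31 = 11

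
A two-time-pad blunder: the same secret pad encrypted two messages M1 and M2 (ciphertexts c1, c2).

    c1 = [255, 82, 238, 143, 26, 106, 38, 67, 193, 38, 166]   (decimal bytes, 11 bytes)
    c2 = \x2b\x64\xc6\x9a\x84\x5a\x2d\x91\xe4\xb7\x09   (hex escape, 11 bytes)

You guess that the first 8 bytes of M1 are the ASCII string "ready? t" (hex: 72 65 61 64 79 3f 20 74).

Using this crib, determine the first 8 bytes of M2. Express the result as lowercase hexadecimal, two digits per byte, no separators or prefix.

a6534971e70f2ba6

First, c1 ⊕ c2 = (M1 ⊕ K) ⊕ (M2 ⊕ K) = M1 ⊕ M2, so the key drops out. Then M2 = (M1 ⊕ M2) ⊕ M1 over the first 8 bytes.
byte 0: (ff xor 2b) xor 72 = d4 xor 72 = a6
byte 1: (52 xor 64) xor 65 = 36 xor 65 = 53
byte 2: (ee xor c6) xor 61 = 28 xor 61 = 49
byte 3: (8f xor 9a) xor 64 = 15 xor 64 = 71
byte 4: (1a xor 84) xor 79 = 9e xor 79 = e7
byte 5: (6a xor 5a) xor 3f = 30 xor 3f = 0f
byte 6: (26 xor 2d) xor 20 = 0b xor 20 = 2b
byte 7: (43 xor 91) xor 74 = d2 xor 74 = a6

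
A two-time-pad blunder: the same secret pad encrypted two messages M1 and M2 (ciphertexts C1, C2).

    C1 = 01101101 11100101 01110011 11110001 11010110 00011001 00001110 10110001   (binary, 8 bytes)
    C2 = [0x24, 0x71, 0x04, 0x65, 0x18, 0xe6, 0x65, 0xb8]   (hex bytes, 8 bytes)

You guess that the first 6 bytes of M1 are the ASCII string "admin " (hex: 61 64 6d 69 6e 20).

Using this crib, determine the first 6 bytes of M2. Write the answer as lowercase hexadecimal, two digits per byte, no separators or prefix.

First, C1 ⊕ C2 = (M1 ⊕ K) ⊕ (M2 ⊕ K) = M1 ⊕ M2, so the key drops out. Then M2 = (M1 ⊕ M2) ⊕ M1 over the first 6 bytes.
byte 0: (6d XOR 24) XOR 61 = 49 XOR 61 = 28
byte 1: (e5 XOR 71) XOR 64 = 94 XOR 64 = f0
byte 2: (73 XOR 04) XOR 6d = 77 XOR 6d = 1a
byte 3: (f1 XOR 65) XOR 69 = 94 XOR 69 = fd
byte 4: (d6 XOR 18) XOR 6e = ce XOR 6e = a0
byte 5: (19 XOR e6) XOR 20 = ff XOR 20 = df

28f01afda0df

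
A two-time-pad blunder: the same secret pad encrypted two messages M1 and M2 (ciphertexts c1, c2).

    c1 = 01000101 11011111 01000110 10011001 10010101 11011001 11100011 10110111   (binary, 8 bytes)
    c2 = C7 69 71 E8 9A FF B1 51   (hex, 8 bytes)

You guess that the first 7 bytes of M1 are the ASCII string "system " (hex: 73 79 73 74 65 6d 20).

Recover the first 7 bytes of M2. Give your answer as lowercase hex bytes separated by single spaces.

f1 cf 44 05 6a 4b 72

First, c1 ⊕ c2 = (M1 ⊕ K) ⊕ (M2 ⊕ K) = M1 ⊕ M2, so the key drops out. Then M2 = (M1 ⊕ M2) ⊕ M1 over the first 7 bytes.
byte 0: (45 xor c7) xor 73 = 82 xor 73 = f1
byte 1: (df xor 69) xor 79 = b6 xor 79 = cf
byte 2: (46 xor 71) xor 73 = 37 xor 73 = 44
byte 3: (99 xor e8) xor 74 = 71 xor 74 = 05
byte 4: (95 xor 9a) xor 65 = 0f xor 65 = 6a
byte 5: (d9 xor ff) xor 6d = 26 xor 6d = 4b
byte 6: (e3 xor b1) xor 20 = 52 xor 20 = 72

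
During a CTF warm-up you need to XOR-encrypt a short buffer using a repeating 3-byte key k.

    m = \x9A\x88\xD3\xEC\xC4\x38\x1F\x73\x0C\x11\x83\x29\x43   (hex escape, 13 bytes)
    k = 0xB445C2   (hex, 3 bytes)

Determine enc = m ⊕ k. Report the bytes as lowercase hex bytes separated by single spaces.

The 3-byte key repeats, so the effective keystream is b4 45 c2 b4 45 c2 b4 45 c2 b4 45 c2 b4.
byte 0: 9a ^ b4 = 2e
byte 1: 88 ^ 45 = cd
byte 2: d3 ^ c2 = 11
byte 3: ec ^ b4 = 58
byte 4: c4 ^ 45 = 81
byte 5: 38 ^ c2 = fa
byte 6: 1f ^ b4 = ab
byte 7: 73 ^ 45 = 36
byte 8: 0c ^ c2 = ce
byte 9: 11 ^ b4 = a5
byte 10: 83 ^ 45 = c6
byte 11: 29 ^ c2 = eb
byte 12: 43 ^ b4 = f7

2e cd 11 58 81 fa ab 36 ce a5 c6 eb f7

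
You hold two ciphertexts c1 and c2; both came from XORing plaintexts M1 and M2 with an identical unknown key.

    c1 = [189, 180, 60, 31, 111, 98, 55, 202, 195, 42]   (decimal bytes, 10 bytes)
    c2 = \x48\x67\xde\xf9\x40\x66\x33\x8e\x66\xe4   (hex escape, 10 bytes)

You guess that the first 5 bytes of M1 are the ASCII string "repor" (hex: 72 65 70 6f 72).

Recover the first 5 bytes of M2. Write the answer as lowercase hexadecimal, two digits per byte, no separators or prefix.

87b692895d

First, c1 ⊕ c2 = (M1 ⊕ K) ⊕ (M2 ⊕ K) = M1 ⊕ M2, so the key drops out. Then M2 = (M1 ⊕ M2) ⊕ M1 over the first 5 bytes.
byte 0: (bd xor 48) xor 72 = f5 xor 72 = 87
byte 1: (b4 xor 67) xor 65 = d3 xor 65 = b6
byte 2: (3c xor de) xor 70 = e2 xor 70 = 92
byte 3: (1f xor f9) xor 6f = e6 xor 6f = 89
byte 4: (6f xor 40) xor 72 = 2f xor 72 = 5d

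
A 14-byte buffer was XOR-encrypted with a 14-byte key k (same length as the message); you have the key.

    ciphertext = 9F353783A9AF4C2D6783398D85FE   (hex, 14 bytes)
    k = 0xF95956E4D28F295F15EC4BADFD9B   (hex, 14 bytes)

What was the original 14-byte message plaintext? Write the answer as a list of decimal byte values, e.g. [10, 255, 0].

[102, 108, 97, 103, 123, 32, 101, 114, 114, 111, 114, 32, 120, 101]

XOR is its own inverse, so applying the key byte-wise gives the result directly.
byte 0: 10011111 XOR 11111001 = 01100110
byte 1: 00110101 XOR 01011001 = 01101100
byte 2: 00110111 XOR 01010110 = 01100001
byte 3: 10000011 XOR 11100100 = 01100111
byte 4: 10101001 XOR 11010010 = 01111011
byte 5: 10101111 XOR 10001111 = 00100000
byte 6: 01001100 XOR 00101001 = 01100101
byte 7: 00101101 XOR 01011111 = 01110010
byte 8: 01100111 XOR 00010101 = 01110010
byte 9: 10000011 XOR 11101100 = 01101111
byte 10: 00111001 XOR 01001011 = 01110010
byte 11: 10001101 XOR 10101101 = 00100000
byte 12: 10000101 XOR 11111101 = 01111000
byte 13: 11111110 XOR 10011011 = 01100101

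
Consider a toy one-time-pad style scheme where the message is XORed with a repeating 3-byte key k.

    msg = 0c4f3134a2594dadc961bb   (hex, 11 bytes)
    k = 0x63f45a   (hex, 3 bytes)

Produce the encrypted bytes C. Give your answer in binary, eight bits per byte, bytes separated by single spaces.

The 3-byte key repeats, so the effective keystream is 63 f4 5a 63 f4 5a 63 f4 5a 63 f4.
byte 0: 0c ^ 63 = 6f
byte 1: 4f ^ f4 = bb
byte 2: 31 ^ 5a = 6b
byte 3: 34 ^ 63 = 57
byte 4: a2 ^ f4 = 56
byte 5: 59 ^ 5a = 03
byte 6: 4d ^ 63 = 2e
byte 7: ad ^ f4 = 59
byte 8: c9 ^ 5a = 93
byte 9: 61 ^ 63 = 02
byte 10: bb ^ f4 = 4f

01101111 10111011 01101011 01010111 01010110 00000011 00101110 01011001 10010011 00000010 01001111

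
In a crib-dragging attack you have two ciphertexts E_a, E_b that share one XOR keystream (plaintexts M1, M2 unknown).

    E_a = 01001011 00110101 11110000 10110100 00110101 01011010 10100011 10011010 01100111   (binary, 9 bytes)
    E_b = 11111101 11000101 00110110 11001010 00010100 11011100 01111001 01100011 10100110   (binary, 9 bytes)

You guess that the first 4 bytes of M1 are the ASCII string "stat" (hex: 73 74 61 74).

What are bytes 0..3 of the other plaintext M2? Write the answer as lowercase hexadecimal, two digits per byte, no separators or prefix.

c584a70a

First, E_a ⊕ E_b = (M1 ⊕ K) ⊕ (M2 ⊕ K) = M1 ⊕ M2, so the key drops out. Then M2 = (M1 ⊕ M2) ⊕ M1 over the first 4 bytes.
byte 0: (4b ⊕ fd) ⊕ 73 = b6 ⊕ 73 = c5
byte 1: (35 ⊕ c5) ⊕ 74 = f0 ⊕ 74 = 84
byte 2: (f0 ⊕ 36) ⊕ 61 = c6 ⊕ 61 = a7
byte 3: (b4 ⊕ ca) ⊕ 74 = 7e ⊕ 74 = 0a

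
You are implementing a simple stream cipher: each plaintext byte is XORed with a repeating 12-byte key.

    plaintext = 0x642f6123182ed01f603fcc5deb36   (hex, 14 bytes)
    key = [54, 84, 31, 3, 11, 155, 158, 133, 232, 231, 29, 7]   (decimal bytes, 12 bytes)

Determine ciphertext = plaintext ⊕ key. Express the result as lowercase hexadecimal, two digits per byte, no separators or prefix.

527b7e2013b54e9a88d8d15add62

The 12-byte key repeats, so the effective keystream is 36 54 1f 03 0b 9b 9e 85 e8 e7 1d 07 36 54.
byte 0: 64 xor 36 = 52
byte 1: 2f xor 54 = 7b
byte 2: 61 xor 1f = 7e
byte 3: 23 xor 03 = 20
byte 4: 18 xor 0b = 13
byte 5: 2e xor 9b = b5
byte 6: d0 xor 9e = 4e
byte 7: 1f xor 85 = 9a
byte 8: 60 xor e8 = 88
byte 9: 3f xor e7 = d8
byte 10: cc xor 1d = d1
byte 11: 5d xor 07 = 5a
byte 12: eb xor 36 = dd
byte 13: 36 xor 54 = 62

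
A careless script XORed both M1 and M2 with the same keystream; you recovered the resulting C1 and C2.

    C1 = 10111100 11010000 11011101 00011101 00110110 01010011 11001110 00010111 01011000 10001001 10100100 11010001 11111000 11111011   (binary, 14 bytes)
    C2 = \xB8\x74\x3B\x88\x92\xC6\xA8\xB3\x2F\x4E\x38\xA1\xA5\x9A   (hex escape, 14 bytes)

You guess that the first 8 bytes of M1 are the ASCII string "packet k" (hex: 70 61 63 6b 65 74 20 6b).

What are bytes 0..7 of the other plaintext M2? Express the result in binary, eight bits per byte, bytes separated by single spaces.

01110100 11000101 10000101 11111110 11000001 11100001 01000110 11001111

First, C1 ⊕ C2 = (M1 ⊕ K) ⊕ (M2 ⊕ K) = M1 ⊕ M2, so the key drops out. Then M2 = (M1 ⊕ M2) ⊕ M1 over the first 8 bytes.
byte 0: (bc ^ b8) ^ 70 = 04 ^ 70 = 74
byte 1: (d0 ^ 74) ^ 61 = a4 ^ 61 = c5
byte 2: (dd ^ 3b) ^ 63 = e6 ^ 63 = 85
byte 3: (1d ^ 88) ^ 6b = 95 ^ 6b = fe
byte 4: (36 ^ 92) ^ 65 = a4 ^ 65 = c1
byte 5: (53 ^ c6) ^ 74 = 95 ^ 74 = e1
byte 6: (ce ^ a8) ^ 20 = 66 ^ 20 = 46
byte 7: (17 ^ b3) ^ 6b = a4 ^ 6b = cf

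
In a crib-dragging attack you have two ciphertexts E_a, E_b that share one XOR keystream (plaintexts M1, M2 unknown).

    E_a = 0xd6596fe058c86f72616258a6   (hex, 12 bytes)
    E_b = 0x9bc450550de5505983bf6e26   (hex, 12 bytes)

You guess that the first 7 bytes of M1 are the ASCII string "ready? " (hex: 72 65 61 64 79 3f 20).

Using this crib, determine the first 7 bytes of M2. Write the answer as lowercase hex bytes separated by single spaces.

3f f8 5e d1 2c 12 1f

First, E_a ⊕ E_b = (M1 ⊕ K) ⊕ (M2 ⊕ K) = M1 ⊕ M2, so the key drops out. Then M2 = (M1 ⊕ M2) ⊕ M1 over the first 7 bytes.
byte 0: (d6 ⊕ 9b) ⊕ 72 = 4d ⊕ 72 = 3f
byte 1: (59 ⊕ c4) ⊕ 65 = 9d ⊕ 65 = f8
byte 2: (6f ⊕ 50) ⊕ 61 = 3f ⊕ 61 = 5e
byte 3: (e0 ⊕ 55) ⊕ 64 = b5 ⊕ 64 = d1
byte 4: (58 ⊕ 0d) ⊕ 79 = 55 ⊕ 79 = 2c
byte 5: (c8 ⊕ e5) ⊕ 3f = 2d ⊕ 3f = 12
byte 6: (6f ⊕ 50) ⊕ 20 = 3f ⊕ 20 = 1f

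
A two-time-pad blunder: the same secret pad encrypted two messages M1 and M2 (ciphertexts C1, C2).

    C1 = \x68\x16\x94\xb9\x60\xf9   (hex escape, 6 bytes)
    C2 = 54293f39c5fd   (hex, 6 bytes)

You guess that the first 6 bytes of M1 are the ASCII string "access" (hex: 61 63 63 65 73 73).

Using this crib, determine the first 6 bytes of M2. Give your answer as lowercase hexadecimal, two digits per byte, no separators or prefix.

5d5cc8e5d677

First, C1 ⊕ C2 = (M1 ⊕ K) ⊕ (M2 ⊕ K) = M1 ⊕ M2, so the key drops out. Then M2 = (M1 ⊕ M2) ⊕ M1 over the first 6 bytes.
byte 0: (68 ^ 54) ^ 61 = 3c ^ 61 = 5d
byte 1: (16 ^ 29) ^ 63 = 3f ^ 63 = 5c
byte 2: (94 ^ 3f) ^ 63 = ab ^ 63 = c8
byte 3: (b9 ^ 39) ^ 65 = 80 ^ 65 = e5
byte 4: (60 ^ c5) ^ 73 = a5 ^ 73 = d6
byte 5: (f9 ^ fd) ^ 73 = 04 ^ 73 = 77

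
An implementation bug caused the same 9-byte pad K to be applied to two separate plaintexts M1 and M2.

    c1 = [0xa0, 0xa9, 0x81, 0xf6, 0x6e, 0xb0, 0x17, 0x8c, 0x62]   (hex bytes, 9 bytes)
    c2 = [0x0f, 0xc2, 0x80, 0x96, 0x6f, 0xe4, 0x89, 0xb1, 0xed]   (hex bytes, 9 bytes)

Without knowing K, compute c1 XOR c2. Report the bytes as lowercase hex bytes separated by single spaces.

af 6b 01 60 01 54 9e 3d 8f

c1 ⊕ c2 = (M1 ⊕ K) ⊕ (M2 ⊕ K) = M1 ⊕ M2 — the shared key cancels under XOR.
byte 0: a0 ⊕ 0f = af
byte 1: a9 ⊕ c2 = 6b
byte 2: 81 ⊕ 80 = 01
byte 3: f6 ⊕ 96 = 60
byte 4: 6e ⊕ 6f = 01
byte 5: b0 ⊕ e4 = 54
byte 6: 17 ⊕ 89 = 9e
byte 7: 8c ⊕ b1 = 3d
byte 8: 62 ⊕ ed = 8f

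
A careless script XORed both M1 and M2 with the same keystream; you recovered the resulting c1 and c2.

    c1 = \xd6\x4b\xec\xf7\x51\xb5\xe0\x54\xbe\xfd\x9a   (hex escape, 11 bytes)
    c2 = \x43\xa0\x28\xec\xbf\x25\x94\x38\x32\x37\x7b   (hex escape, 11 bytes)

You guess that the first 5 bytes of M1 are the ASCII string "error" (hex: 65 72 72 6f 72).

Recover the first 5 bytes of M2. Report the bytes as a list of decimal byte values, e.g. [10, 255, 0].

First, c1 ⊕ c2 = (M1 ⊕ K) ⊕ (M2 ⊕ K) = M1 ⊕ M2, so the key drops out. Then M2 = (M1 ⊕ M2) ⊕ M1 over the first 5 bytes.
byte 0: (d6 ⊕ 43) ⊕ 65 = 95 ⊕ 65 = f0
byte 1: (4b ⊕ a0) ⊕ 72 = eb ⊕ 72 = 99
byte 2: (ec ⊕ 28) ⊕ 72 = c4 ⊕ 72 = b6
byte 3: (f7 ⊕ ec) ⊕ 6f = 1b ⊕ 6f = 74
byte 4: (51 ⊕ bf) ⊕ 72 = ee ⊕ 72 = 9c

[240, 153, 182, 116, 156]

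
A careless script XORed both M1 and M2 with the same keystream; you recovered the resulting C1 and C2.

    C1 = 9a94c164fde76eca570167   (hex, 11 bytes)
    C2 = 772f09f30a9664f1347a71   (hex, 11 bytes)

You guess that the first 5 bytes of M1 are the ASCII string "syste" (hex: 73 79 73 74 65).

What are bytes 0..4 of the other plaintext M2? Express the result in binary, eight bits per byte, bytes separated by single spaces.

10011110 11000010 10111011 11100011 10010010

First, C1 ⊕ C2 = (M1 ⊕ K) ⊕ (M2 ⊕ K) = M1 ⊕ M2, so the key drops out. Then M2 = (M1 ⊕ M2) ⊕ M1 over the first 5 bytes.
byte 0: (9a XOR 77) XOR 73 = ed XOR 73 = 9e
byte 1: (94 XOR 2f) XOR 79 = bb XOR 79 = c2
byte 2: (c1 XOR 09) XOR 73 = c8 XOR 73 = bb
byte 3: (64 XOR f3) XOR 74 = 97 XOR 74 = e3
byte 4: (fd XOR 0a) XOR 65 = f7 XOR 65 = 92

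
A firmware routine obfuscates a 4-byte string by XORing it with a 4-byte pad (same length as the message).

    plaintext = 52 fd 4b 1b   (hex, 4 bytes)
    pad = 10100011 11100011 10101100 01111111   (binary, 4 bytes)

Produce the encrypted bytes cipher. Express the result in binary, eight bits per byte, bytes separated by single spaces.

11110001 00011110 11100111 01100100

byte 0: 52 ⊕ a3 = f1
byte 1: fd ⊕ e3 = 1e
byte 2: 4b ⊕ ac = e7
byte 3: 1b ⊕ 7f = 64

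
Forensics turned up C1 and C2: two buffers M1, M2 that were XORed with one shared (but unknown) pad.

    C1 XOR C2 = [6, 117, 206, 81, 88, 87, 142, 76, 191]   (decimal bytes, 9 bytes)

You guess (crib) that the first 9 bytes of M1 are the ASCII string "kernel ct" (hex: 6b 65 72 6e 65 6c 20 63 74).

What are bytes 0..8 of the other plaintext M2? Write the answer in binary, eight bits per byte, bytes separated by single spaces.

Since C1 ⊕ C2 = M1 ⊕ M2, XORing with the guessed M1 bytes yields the corresponding M2 bytes: M2 = (C1 ⊕ C2) ⊕ M1.
byte 0: 00000110 xor 01101011 = 01101101
byte 1: 01110101 xor 01100101 = 00010000
byte 2: 11001110 xor 01110010 = 10111100
byte 3: 01010001 xor 01101110 = 00111111
byte 4: 01011000 xor 01100101 = 00111101
byte 5: 01010111 xor 01101100 = 00111011
byte 6: 10001110 xor 00100000 = 10101110
byte 7: 01001100 xor 01100011 = 00101111
byte 8: 10111111 xor 01110100 = 11001011

01101101 00010000 10111100 00111111 00111101 00111011 10101110 00101111 11001011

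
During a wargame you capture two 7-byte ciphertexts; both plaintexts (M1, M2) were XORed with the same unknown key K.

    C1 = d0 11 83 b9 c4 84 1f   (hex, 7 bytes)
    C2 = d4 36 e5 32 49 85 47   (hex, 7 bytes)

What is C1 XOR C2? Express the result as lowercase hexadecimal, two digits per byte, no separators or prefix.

0427668b8d0158

C1 ⊕ C2 = (M1 ⊕ K) ⊕ (M2 ⊕ K) = M1 ⊕ M2 — the shared key cancels under XOR.
byte 0: 11010000 ^ 11010100 = 00000100
byte 1: 00010001 ^ 00110110 = 00100111
byte 2: 10000011 ^ 11100101 = 01100110
byte 3: 10111001 ^ 00110010 = 10001011
byte 4: 11000100 ^ 01001001 = 10001101
byte 5: 10000100 ^ 10000101 = 00000001
byte 6: 00011111 ^ 01000111 = 01011000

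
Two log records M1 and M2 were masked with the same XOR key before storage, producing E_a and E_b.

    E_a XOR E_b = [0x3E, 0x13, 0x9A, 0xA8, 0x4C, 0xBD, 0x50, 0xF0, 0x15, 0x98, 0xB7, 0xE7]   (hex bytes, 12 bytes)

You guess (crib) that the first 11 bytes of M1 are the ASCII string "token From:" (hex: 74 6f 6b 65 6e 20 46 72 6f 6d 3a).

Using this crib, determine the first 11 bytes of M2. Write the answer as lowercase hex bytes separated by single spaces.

Since E_a ⊕ E_b = M1 ⊕ M2, XORing with the guessed M1 bytes yields the corresponding M2 bytes: M2 = (E_a ⊕ E_b) ⊕ M1.
3e xor 74 = 4a
13 xor 6f = 7c
9a xor 6b = f1
a8 xor 65 = cd
4c xor 6e = 22
bd xor 20 = 9d
50 xor 46 = 16
f0 xor 72 = 82
15 xor 6f = 7a
98 xor 6d = f5
b7 xor 3a = 8d

4a 7c f1 cd 22 9d 16 82 7a f5 8d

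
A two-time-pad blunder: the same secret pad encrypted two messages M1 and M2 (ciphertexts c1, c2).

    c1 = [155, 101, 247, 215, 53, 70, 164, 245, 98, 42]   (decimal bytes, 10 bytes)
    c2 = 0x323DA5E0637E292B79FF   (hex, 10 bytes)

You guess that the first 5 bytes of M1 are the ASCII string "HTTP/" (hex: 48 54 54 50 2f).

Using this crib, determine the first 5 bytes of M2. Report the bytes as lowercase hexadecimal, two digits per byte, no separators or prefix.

First, c1 ⊕ c2 = (M1 ⊕ K) ⊕ (M2 ⊕ K) = M1 ⊕ M2, so the key drops out. Then M2 = (M1 ⊕ M2) ⊕ M1 over the first 5 bytes.
byte 0: (9b xor 32) xor 48 = a9 xor 48 = e1
byte 1: (65 xor 3d) xor 54 = 58 xor 54 = 0c
byte 2: (f7 xor a5) xor 54 = 52 xor 54 = 06
byte 3: (d7 xor e0) xor 50 = 37 xor 50 = 67
byte 4: (35 xor 63) xor 2f = 56 xor 2f = 79

e10c066779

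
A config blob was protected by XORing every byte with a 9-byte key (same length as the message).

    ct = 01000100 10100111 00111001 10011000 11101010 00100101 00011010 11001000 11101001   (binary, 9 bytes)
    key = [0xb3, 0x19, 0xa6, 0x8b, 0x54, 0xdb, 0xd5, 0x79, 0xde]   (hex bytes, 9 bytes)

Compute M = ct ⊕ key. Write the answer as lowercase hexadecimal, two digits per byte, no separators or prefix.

f7be9f13befecfb137

 68 ⊕ 179 = 247
167 ⊕  25 = 190
 57 ⊕ 166 = 159
152 ⊕ 139 =  19
234 ⊕  84 = 190
 37 ⊕ 219 = 254
 26 ⊕ 213 = 207
200 ⊕ 121 = 177
233 ⊕ 222 =  55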